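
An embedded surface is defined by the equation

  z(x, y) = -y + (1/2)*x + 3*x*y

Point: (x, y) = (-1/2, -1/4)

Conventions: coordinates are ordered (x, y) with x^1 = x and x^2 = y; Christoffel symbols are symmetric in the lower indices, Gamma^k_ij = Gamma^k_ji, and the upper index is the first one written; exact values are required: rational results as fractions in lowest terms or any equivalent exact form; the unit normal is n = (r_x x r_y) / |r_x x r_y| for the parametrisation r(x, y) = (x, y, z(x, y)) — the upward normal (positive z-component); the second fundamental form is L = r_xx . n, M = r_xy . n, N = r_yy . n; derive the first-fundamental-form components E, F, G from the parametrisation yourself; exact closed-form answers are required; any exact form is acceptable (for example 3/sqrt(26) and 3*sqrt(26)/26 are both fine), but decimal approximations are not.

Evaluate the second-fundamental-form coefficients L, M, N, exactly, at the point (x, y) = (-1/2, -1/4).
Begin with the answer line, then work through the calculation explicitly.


Answer: L = 0, M = 4*sqrt(13)/13, N = 0

z_x = -1/4, z_y = -5/2, z_xx = 0, z_xy = 3, z_yy = 0
E = 17/16, F = 5/8, G = 29/4; answer radicand W^2 = 117/16
unnormalised second-form numerators: l = 0, m = 3, n = 0; L = l/sqrt(117/16), and similarly M = m/sqrt(W^2), N = n/sqrt(W^2)


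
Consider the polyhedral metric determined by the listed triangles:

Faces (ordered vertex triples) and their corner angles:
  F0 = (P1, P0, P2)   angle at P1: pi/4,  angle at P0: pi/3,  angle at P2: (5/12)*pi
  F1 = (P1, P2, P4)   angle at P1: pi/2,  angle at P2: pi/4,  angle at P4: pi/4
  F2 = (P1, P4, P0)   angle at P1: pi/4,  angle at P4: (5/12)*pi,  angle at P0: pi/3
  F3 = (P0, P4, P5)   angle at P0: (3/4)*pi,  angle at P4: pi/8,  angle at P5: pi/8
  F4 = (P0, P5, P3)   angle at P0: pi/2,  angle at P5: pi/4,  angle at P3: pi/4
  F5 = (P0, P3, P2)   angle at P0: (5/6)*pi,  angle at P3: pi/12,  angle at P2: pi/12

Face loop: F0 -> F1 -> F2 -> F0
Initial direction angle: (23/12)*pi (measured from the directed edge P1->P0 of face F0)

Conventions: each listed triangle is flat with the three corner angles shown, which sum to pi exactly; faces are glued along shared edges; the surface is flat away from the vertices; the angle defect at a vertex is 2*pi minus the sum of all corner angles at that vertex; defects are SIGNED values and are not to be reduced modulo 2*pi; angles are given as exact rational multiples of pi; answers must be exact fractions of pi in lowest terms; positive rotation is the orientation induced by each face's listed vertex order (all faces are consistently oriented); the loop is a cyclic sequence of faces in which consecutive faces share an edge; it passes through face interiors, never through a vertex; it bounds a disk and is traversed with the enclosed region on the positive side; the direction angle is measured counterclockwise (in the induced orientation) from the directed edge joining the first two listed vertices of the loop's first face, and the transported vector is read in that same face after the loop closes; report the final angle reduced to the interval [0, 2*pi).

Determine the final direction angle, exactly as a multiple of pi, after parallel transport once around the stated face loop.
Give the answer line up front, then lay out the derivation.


Answer: final direction angle = (11/12)*pi

enclosed vertex P1: corner angles sum to pi, defect = 2*pi - pi = pi
adding the enclosed defects to the starting angle (mod 2*pi, induced orientation) gives the holonomy
final angle = (23/12)*pi + pi = (11/12)*pi (mod 2*pi)


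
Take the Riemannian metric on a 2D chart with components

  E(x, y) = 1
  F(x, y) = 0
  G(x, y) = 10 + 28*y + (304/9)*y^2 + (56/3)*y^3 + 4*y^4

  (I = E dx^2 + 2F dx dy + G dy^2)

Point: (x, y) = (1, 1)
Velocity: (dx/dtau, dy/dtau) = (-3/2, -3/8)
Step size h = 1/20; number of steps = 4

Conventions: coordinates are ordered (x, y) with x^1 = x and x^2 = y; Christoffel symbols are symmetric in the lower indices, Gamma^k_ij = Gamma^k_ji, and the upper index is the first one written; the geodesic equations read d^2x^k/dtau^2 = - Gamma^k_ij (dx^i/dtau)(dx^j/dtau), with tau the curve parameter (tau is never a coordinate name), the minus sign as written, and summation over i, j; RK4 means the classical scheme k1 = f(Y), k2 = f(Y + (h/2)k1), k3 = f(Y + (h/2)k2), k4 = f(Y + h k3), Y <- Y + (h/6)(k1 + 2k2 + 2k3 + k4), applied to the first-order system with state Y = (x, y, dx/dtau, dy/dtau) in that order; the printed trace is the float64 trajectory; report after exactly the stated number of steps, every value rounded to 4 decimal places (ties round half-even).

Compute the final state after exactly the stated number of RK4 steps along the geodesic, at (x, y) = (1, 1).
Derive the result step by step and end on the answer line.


f(Y) = (dx/dtau, dy/dtau, -Gamma^x_ij Y'^i Y'^j, -Gamma^y_ij Y'^i Y'^j) with the Gammas evaluated at the stage position; h = 0.050000; intermediate values shown to 6 dp
step 0: x = 1.0000, y = 1.0000, dx/dtau = -1.5000, dy/dtau = -0.3750
step 1:
  k1: at (x, y) = (1.000000, 1.000000), (dx/dtau, dy/dtau) = (-1.500000, -0.375000); Gamma_xxx = 0.000000, Gamma_xxy = 0.000000, Gamma_xyy = 0.000000, Gamma_yxx = 0.000000, Gamma_yxy = 0.000000, Gamma_yyy = 0.887059; k1 = (-1.500000, -0.375000, 0.000000, -0.124743)
  k2: at (x, y) = (0.962500, 0.990625), (dx/dtau, dy/dtau) = (-1.500000, -0.378119); Gamma_xxx = 0.000000, Gamma_xxy = 0.000000, Gamma_xyy = 0.000000, Gamma_yxx = 0.000000, Gamma_yxy = 0.000000, Gamma_yyy = 0.890531; k2 = (-1.500000, -0.378119, 0.000000, -0.127322)
  k3: at (x, y) = (0.962500, 0.990547), (dx/dtau, dy/dtau) = (-1.500000, -0.378183); Gamma_xxx = 0.000000, Gamma_xxy = 0.000000, Gamma_xyy = 0.000000, Gamma_yxx = 0.000000, Gamma_yxy = 0.000000, Gamma_yyy = 0.890560; k3 = (-1.500000, -0.378183, 0.000000, -0.127370)
  k4: at (x, y) = (0.925000, 0.981091), (dx/dtau, dy/dtau) = (-1.500000, -0.381368); Gamma_xxx = 0.000000, Gamma_xxy = 0.000000, Gamma_xyy = 0.000000, Gamma_yxx = 0.000000, Gamma_yxy = 0.000000, Gamma_yyy = 0.894086; k4 = (-1.500000, -0.381368, 0.000000, -0.130038)
  Y <- Y + (h/6)(k1 + 2k2 + 2k3 + k4): x = 0.9250, y = 0.9811, dx/dtau = -1.5000, dy/dtau = -0.3814
step 2:
  k1: at (x, y) = (0.925000, 0.981092), (dx/dtau, dy/dtau) = (-1.500000, -0.381368); Gamma_xxx = 0.000000, Gamma_xxy = 0.000000, Gamma_xyy = 0.000000, Gamma_yxx = 0.000000, Gamma_yxy = 0.000000, Gamma_yyy = 0.894086; k1 = (-1.500000, -0.381368, 0.000000, -0.130037)
  k2: at (x, y) = (0.887500, 0.971558), (dx/dtau, dy/dtau) = (-1.500000, -0.384619); Gamma_xxx = 0.000000, Gamma_xxy = 0.000000, Gamma_xyy = 0.000000, Gamma_yxx = 0.000000, Gamma_yxy = 0.000000, Gamma_yyy = 0.897667; k2 = (-1.500000, -0.384619, 0.000000, -0.132793)
  k3: at (x, y) = (0.887500, 0.971476), (dx/dtau, dy/dtau) = (-1.500000, -0.384688); Gamma_xxx = 0.000000, Gamma_xxy = 0.000000, Gamma_xyy = 0.000000, Gamma_yxx = 0.000000, Gamma_yxy = 0.000000, Gamma_yyy = 0.897697; k3 = (-1.500000, -0.384688, 0.000000, -0.132846)
  k4: at (x, y) = (0.850000, 0.961858), (dx/dtau, dy/dtau) = (-1.500000, -0.388010); Gamma_xxx = 0.000000, Gamma_xxy = 0.000000, Gamma_xyy = 0.000000, Gamma_yxx = 0.000000, Gamma_yxy = 0.000000, Gamma_yyy = 0.901336; k4 = (-1.500000, -0.388010, 0.000000, -0.135698)
  Y <- Y + (h/6)(k1 + 2k2 + 2k3 + k4): x = 0.8500, y = 0.9619, dx/dtau = -1.5000, dy/dtau = -0.3880
step 3:
  k1: at (x, y) = (0.850000, 0.961859), (dx/dtau, dy/dtau) = (-1.500000, -0.388010); Gamma_xxx = 0.000000, Gamma_xxy = 0.000000, Gamma_xyy = 0.000000, Gamma_yxx = 0.000000, Gamma_yxy = 0.000000, Gamma_yyy = 0.901336; k1 = (-1.500000, -0.388010, 0.000000, -0.135698)
  k2: at (x, y) = (0.812500, 0.952158), (dx/dtau, dy/dtau) = (-1.500000, -0.391402); Gamma_xxx = 0.000000, Gamma_xxy = 0.000000, Gamma_xyy = 0.000000, Gamma_yxx = 0.000000, Gamma_yxy = 0.000000, Gamma_yyy = 0.905031; k2 = (-1.500000, -0.391402, 0.000000, -0.138647)
  k3: at (x, y) = (0.812500, 0.952074), (dx/dtau, dy/dtau) = (-1.500000, -0.391476); Gamma_xxx = 0.000000, Gamma_xxy = 0.000000, Gamma_xyy = 0.000000, Gamma_yxx = 0.000000, Gamma_yxy = 0.000000, Gamma_yyy = 0.905064; k3 = (-1.500000, -0.391476, 0.000000, -0.138704)
  k4: at (x, y) = (0.775000, 0.942285), (dx/dtau, dy/dtau) = (-1.500000, -0.394945); Gamma_xxx = 0.000000, Gamma_xxy = 0.000000, Gamma_xyy = 0.000000, Gamma_yxx = 0.000000, Gamma_yxy = 0.000000, Gamma_yyy = 0.908821; k4 = (-1.500000, -0.394945, 0.000000, -0.141759)
  Y <- Y + (h/6)(k1 + 2k2 + 2k3 + k4): x = 0.7750, y = 0.9423, dx/dtau = -1.5000, dy/dtau = -0.3949
step 4:
  k1: at (x, y) = (0.775000, 0.942286), (dx/dtau, dy/dtau) = (-1.500000, -0.394944); Gamma_xxx = 0.000000, Gamma_xxy = 0.000000, Gamma_xyy = 0.000000, Gamma_yxx = 0.000000, Gamma_yxy = 0.000000, Gamma_yyy = 0.908820; k1 = (-1.500000, -0.394944, 0.000000, -0.141759)
  k2: at (x, y) = (0.737500, 0.932412), (dx/dtau, dy/dtau) = (-1.500000, -0.398488); Gamma_xxx = 0.000000, Gamma_xxy = 0.000000, Gamma_xyy = 0.000000, Gamma_yxx = 0.000000, Gamma_yxy = 0.000000, Gamma_yyy = 0.912638; k2 = (-1.500000, -0.398488, 0.000000, -0.144921)
  k3: at (x, y) = (0.737500, 0.932324), (dx/dtau, dy/dtau) = (-1.500000, -0.398567); Gamma_xxx = 0.000000, Gamma_xxy = 0.000000, Gamma_xyy = 0.000000, Gamma_yxx = 0.000000, Gamma_yxy = 0.000000, Gamma_yyy = 0.912672; k3 = (-1.500000, -0.398567, 0.000000, -0.144983)
  k4: at (x, y) = (0.700000, 0.922358), (dx/dtau, dy/dtau) = (-1.500000, -0.402194); Gamma_xxx = 0.000000, Gamma_xxy = 0.000000, Gamma_xyy = 0.000000, Gamma_yxx = 0.000000, Gamma_yxy = 0.000000, Gamma_yyy = 0.916554; k4 = (-1.500000, -0.402194, 0.000000, -0.148262)
  Y <- Y + (h/6)(k1 + 2k2 + 2k3 + k4): x = 0.7000, y = 0.9224, dx/dtau = -1.5000, dy/dtau = -0.4022

Answer: x = 0.7000, y = 0.9224, dx/dtau = -1.5000, dy/dtau = -0.4022


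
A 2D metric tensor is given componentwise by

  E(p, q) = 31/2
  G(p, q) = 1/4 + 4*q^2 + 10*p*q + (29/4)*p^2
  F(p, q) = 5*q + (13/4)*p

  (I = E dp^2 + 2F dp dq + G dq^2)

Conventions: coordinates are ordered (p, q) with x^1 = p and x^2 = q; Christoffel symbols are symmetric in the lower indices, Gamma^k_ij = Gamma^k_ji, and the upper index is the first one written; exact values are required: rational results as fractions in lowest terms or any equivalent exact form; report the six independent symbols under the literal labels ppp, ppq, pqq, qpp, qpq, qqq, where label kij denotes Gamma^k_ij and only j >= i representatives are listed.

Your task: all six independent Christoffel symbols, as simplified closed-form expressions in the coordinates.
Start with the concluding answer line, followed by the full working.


Answer: Gamma_ppp = (-169*p - 260*q)/(1629*p^2 + 1960*p*q + 592*q^2 + 62), Gamma_ppq = (-377*p^2 - 840*p*q - 400*q^2)/(1629*p^2 + 1960*p*q + 592*q^2 + 62), Gamma_pqq = (-841*p^3 - 1740*p^2*q + 320*p^2 - 1264*p*q^2 + 192*p*q - 29*p - 320*q^3 - 20*q + 20)/(1629*p^2 + 1960*p*q + 592*q^2 + 62), Gamma_qpp = 806/(1629*p^2 + 1960*p*q + 592*q^2 + 62), Gamma_qpq = (1798*p + 1240*q)/(1629*p^2 + 1960*p*q + 592*q^2 + 62), Gamma_qqq = (377*p^2 + 840*p*q + 980*p + 400*q^2 + 592*q)/(1629*p^2 + 1960*p*q + 592*q^2 + 62)

E = 31/2; F = 5*q + (13/4)*p; G = 1/4 + 4*q^2 + 10*p*q + (29/4)*p^2
Gamma^k_ij = (1/2) g^{kl} (d_i g_jl + d_j g_il - d_l g_ij), with g^inv = (1/(EG-F^2)) [[G, -F], [-F, E]]
first partials: E_p = 0, E_q = 0, F_p = 13/4, F_q = 5, G_p = 10*q + (29/2)*p, G_q = 8*q + 10*p
D = EG - F^2 = 31/8 + 37*q^2 + (245/2)*p*q + (1629/16)*p^2
expanded: Gamma^p_pp = (G E_p - 2F F_p + F E_q)/(2D), Gamma^p_pq = (G E_q - F G_p)/(2D), Gamma^p_qq = (2G F_q - G G_p - F G_q)/(2D), Gamma^q_pp = (2E F_p - E E_q - F E_p)/(2D), Gamma^q_pq = (E G_p - F E_q)/(2D), Gamma^q_qq = (E G_q - 2F F_q + F G_p)/(2D); substitute and cancel common factors


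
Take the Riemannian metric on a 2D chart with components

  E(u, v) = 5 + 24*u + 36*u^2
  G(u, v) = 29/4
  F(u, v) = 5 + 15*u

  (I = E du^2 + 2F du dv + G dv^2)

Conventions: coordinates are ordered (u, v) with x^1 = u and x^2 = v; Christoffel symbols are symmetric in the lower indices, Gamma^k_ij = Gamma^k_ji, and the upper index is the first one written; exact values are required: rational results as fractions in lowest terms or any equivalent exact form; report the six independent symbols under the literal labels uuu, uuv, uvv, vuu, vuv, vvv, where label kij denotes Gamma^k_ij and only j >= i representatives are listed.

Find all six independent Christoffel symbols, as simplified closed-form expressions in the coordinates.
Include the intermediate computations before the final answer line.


E = 5 + 24*u + 36*u^2; F = 5 + 15*u; G = 29/4
Gamma^k_ij = (1/2) g^{kl} (d_i g_jl + d_j g_il - d_l g_ij), with g^inv = (1/(EG-F^2)) [[G, -F], [-F, E]]
first partials: E_u = 24 + 72*u, E_v = 0, F_u = 15, F_v = 0, G_u = 0, G_v = 0
D = EG - F^2 = 45/4 + 24*u + 36*u^2
expanded: Gamma^u_uu = (G E_u - 2F F_u + F E_v)/(2D), Gamma^u_uv = (G E_v - F G_u)/(2D), Gamma^u_vv = (2G F_v - G G_u - F G_v)/(2D), Gamma^v_uu = (2E F_u - E E_v - F E_u)/(2D), Gamma^v_uv = (E G_u - F E_v)/(2D), Gamma^v_vv = (E G_v - 2F F_v + F G_u)/(2D); substitute and cancel common factors

Answer: Gamma_uuu = (48*u + 16)/(48*u^2 + 32*u + 15), Gamma_uuv = 0, Gamma_uvv = 0, Gamma_vuu = 20/(48*u^2 + 32*u + 15), Gamma_vuv = 0, Gamma_vvv = 0


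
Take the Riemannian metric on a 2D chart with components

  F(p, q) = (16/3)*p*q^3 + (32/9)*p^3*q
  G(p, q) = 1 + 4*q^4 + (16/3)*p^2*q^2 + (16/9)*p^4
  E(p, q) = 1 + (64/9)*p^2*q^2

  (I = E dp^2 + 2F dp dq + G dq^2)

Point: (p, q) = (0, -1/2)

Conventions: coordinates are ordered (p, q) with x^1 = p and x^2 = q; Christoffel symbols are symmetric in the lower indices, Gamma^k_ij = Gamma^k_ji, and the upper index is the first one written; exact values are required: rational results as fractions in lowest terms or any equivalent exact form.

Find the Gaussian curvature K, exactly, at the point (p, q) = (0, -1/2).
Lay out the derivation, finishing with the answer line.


E = 1, F = 0, G = 5/4, EG - F^2 = 5/4 at the point
E_p = 0, E_q = 0, F_p = -2/3, F_q = 0, G_p = 0, G_q = -2
E_qq = 0, F_pq = 4, G_pp = 8/3
Brioschi: K = (det M1 - det M2) / (EG - F^2)^2 with the standard first/second-derivative matrices M1, M2.
M1 = [[-E_qq/2 + F_pq - G_pp/2, E_p/2, F_p - E_q/2], [F_q - G_p/2, E, F], [G_q/2, F, G]] = [[8/3, 0, -2/3], [0, 1, 0], [-1, 0, 5/4]]; det M1 = 8/3
M2 = [[0, E_q/2, G_p/2], [E_q/2, E, F], [G_p/2, F, G]] = [[0, 0, 0], [0, 1, 0], [0, 0, 5/4]]; det M2 = 0
det M1 - det M2 = 8/3; K = 8/3 / (5/4)^2 = 128/75

Answer: K = 128/75


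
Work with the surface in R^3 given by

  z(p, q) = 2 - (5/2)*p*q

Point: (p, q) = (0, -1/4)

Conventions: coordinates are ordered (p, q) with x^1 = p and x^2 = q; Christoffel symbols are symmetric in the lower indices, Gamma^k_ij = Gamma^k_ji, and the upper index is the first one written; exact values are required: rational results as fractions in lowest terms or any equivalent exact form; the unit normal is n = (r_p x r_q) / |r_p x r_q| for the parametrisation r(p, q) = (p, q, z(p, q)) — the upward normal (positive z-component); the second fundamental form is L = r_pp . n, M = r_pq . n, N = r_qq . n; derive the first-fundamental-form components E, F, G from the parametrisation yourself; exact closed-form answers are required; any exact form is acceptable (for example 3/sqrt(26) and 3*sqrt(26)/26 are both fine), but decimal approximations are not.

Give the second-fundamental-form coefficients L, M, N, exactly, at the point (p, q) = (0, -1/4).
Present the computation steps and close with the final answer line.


z_p = 5/8, z_q = 0, z_pp = 0, z_pq = -5/2, z_qq = 0
E = 89/64, F = 0, G = 1; answer radicand W^2 = 89/64
unnormalised second-form numerators: l = 0, m = -5/2, n = 0; L = l/sqrt(89/64), and similarly M = m/sqrt(W^2), N = n/sqrt(W^2)

Answer: L = 0, M = -20*sqrt(89)/89, N = 0


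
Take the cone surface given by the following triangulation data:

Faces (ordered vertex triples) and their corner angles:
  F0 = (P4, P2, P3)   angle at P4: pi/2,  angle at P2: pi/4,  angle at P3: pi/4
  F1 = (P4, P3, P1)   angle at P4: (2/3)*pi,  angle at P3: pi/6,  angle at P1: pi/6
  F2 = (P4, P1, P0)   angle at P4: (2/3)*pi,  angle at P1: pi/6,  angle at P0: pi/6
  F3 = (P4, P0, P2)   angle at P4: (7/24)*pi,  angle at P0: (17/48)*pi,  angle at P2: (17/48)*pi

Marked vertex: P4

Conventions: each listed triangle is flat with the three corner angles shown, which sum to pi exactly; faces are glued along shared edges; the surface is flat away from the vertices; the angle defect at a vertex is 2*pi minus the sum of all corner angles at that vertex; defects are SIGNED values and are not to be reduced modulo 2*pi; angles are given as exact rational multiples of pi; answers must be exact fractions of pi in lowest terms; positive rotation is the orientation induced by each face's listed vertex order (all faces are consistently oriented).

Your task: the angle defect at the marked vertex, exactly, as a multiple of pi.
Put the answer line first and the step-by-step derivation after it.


Answer: defect(P4) = -pi/8

Sum of corner angles at P4: (17/8)*pi
defect = 2*pi - (17/8)*pi


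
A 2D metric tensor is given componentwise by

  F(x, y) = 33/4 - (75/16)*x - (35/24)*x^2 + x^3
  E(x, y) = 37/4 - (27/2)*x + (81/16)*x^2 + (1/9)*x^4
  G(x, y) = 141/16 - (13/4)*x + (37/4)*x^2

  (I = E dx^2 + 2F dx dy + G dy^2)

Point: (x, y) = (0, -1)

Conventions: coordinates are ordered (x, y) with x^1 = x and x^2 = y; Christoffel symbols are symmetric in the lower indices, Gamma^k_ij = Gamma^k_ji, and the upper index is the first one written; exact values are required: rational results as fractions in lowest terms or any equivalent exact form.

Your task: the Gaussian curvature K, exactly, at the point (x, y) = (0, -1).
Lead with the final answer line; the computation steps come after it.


Answer: K = -271136/741321

E = 37/4, F = 33/4, G = 141/16, EG - F^2 = 861/64 at the point
E_x = -27/2, E_y = 0, F_x = -75/16, F_y = 0, G_x = -13/4, G_y = 0
E_yy = 0, F_xy = 0, G_xx = 37/2
Using the Brioschi determinant formula for K from the metric derivatives:
M1 = [[-E_yy/2 + F_xy - G_xx/2, E_x/2, F_x - E_y/2], [F_y - G_x/2, E, F], [G_y/2, F, G]] = [[-37/4, -27/4, -75/16], [13/8, 37/4, 33/4], [0, 33/4, 141/16]]; det M1 = -23199/256
M2 = [[0, E_y/2, G_x/2], [E_y/2, E, F], [G_x/2, F, G]] = [[0, 0, -13/8], [0, 37/4, 33/4], [-13/8, 33/4, 141/16]]; det M2 = -6253/256
det M1 - det M2 = -8473/128; K = -8473/128 / (861/64)^2 = -271136/741321


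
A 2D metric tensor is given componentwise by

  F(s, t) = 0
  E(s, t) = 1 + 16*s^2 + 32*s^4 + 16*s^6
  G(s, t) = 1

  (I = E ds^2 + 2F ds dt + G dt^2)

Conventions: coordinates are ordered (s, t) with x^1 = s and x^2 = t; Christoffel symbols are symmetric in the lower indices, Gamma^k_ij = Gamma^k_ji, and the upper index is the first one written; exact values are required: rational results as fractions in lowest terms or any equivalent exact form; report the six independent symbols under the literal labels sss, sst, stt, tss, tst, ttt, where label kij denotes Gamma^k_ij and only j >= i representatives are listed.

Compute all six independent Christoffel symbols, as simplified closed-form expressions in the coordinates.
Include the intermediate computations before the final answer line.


E = 1 + 16*s^2 + 32*s^4 + 16*s^6; F = 0; G = 1
Gamma^k_ij = (1/2) g^{kl} (d_i g_jl + d_j g_il - d_l g_ij), with g^inv = (1/(EG-F^2)) [[G, -F], [-F, E]]
first partials: E_s = 32*s + 128*s^3 + 96*s^5, E_t = 0, F_s = 0, F_t = 0, G_s = 0, G_t = 0
D = EG - F^2 = 1 + 16*s^2 + 32*s^4 + 16*s^6
expanded: Gamma^s_ss = (G E_s - 2F F_s + F E_t)/(2D), Gamma^s_st = (G E_t - F G_s)/(2D), Gamma^s_tt = (2G F_t - G G_s - F G_t)/(2D), Gamma^t_ss = (2E F_s - E E_t - F E_s)/(2D), Gamma^t_st = (E G_s - F E_t)/(2D), Gamma^t_tt = (E G_t - 2F F_t + F G_s)/(2D); substitute and cancel common factors

Answer: Gamma_sss = (48*s^5 + 64*s^3 + 16*s)/(16*s^6 + 32*s^4 + 16*s^2 + 1), Gamma_sst = 0, Gamma_stt = 0, Gamma_tss = 0, Gamma_tst = 0, Gamma_ttt = 0


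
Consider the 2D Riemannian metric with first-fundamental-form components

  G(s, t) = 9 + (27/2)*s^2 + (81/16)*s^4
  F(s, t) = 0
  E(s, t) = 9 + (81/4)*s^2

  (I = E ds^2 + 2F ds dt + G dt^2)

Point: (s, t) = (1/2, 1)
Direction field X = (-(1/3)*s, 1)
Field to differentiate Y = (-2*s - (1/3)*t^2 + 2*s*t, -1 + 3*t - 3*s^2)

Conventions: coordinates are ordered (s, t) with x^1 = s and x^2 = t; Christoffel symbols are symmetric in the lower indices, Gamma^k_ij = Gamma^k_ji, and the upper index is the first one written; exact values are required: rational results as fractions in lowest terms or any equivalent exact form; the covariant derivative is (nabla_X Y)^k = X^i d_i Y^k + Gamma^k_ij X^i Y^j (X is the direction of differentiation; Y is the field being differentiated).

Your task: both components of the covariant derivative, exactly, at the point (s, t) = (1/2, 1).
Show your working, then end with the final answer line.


E = 225/16, F = 0, G = 3249/256 at the point
E_s = 81/4, E_t = 0, F_s = 0, F_t = 0, G_s = 513/32, G_t = 0
EG - F^2 = 731025/4096;  g^inv = (4096/731025) * [[3249/256, 0], [0, 225/16]]
first-kind symbols [ij,l] = (1/2)(d_i g_jl + d_j g_il - d_l g_ij): [ss,s] = E_s/2 = 81/8, [ss,t] = F_s - E_t/2 = 0, [st,s] = E_t/2 = 0, [st,t] = G_s/2 = 513/64, [tt,s] = F_t - G_s/2 = -513/64, [tt,t] = G_t/2 = 0
Gamma^s_ij = (G*[ij,s] - F*[ij,t])/(EG - F^2), Gamma^t_ij = (E*[ij,t] - F*[ij,s])/(EG - F^2)
Gamma_sss = 18/25, Gamma_sst = 0, Gamma_stt = -57/100, Gamma_tss = 0, Gamma_tst = 12/19, Gamma_ttt = 0
X = (-1/6, 1), Y = (-1/3, 5/4) at the point

Answer: (nabla_X Y)^s = -407/1200, (nabla_X Y)^t = 60/19


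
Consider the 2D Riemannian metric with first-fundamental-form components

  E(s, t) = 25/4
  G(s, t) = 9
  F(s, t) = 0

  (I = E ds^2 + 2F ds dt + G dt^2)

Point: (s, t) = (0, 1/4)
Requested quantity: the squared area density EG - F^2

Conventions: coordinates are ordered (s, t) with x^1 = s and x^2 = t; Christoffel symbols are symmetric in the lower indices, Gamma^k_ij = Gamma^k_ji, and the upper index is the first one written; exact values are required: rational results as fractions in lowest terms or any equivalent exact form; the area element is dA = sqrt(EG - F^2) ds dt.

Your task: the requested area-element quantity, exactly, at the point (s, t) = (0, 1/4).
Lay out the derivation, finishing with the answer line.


E = 25/4, F = 0, G = 9; EG - F^2 = 225/4

Answer: EG - F^2 = 225/4


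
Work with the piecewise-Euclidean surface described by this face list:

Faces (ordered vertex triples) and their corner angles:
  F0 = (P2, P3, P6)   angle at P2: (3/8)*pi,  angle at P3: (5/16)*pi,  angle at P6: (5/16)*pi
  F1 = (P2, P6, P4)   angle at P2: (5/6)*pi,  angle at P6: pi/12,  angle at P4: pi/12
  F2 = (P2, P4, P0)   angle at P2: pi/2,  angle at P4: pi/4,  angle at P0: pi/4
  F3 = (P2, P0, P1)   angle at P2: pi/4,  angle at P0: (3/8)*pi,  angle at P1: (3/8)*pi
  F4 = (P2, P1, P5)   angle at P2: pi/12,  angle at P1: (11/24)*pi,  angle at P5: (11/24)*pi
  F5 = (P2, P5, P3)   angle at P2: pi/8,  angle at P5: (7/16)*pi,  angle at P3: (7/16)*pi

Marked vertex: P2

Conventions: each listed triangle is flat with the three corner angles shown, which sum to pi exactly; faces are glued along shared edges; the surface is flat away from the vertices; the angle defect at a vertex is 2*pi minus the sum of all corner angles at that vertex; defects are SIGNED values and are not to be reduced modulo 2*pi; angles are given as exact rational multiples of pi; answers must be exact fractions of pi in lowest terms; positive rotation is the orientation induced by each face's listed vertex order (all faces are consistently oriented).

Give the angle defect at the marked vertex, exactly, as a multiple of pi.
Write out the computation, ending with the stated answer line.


Sum of corner angles at P2: (13/6)*pi
defect = 2*pi - (13/6)*pi

Answer: defect(P2) = -pi/6


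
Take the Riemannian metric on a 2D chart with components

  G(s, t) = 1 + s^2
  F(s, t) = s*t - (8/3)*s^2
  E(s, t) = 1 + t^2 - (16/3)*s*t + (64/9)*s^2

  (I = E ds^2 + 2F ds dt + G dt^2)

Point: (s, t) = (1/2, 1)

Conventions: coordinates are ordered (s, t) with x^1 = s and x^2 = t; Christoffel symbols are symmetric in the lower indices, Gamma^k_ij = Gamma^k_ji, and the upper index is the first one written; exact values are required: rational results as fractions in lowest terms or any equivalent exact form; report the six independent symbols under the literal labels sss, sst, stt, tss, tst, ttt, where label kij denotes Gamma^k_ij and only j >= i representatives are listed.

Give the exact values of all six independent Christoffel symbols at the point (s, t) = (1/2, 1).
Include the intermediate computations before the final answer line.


E = 10/9, F = -1/6, G = 5/4 at the point
E_s = 16/9, E_t = -2/3, F_s = -5/3, F_t = 1/2, G_s = 1, G_t = 0
EG - F^2 = 49/36;  g^inv = (36/49) * [[5/4, 1/6], [1/6, 10/9]]
first-kind symbols [ij,l] = (1/2)(d_i g_jl + d_j g_il - d_l g_ij): [ss,s] = E_s/2 = 8/9, [ss,t] = F_s - E_t/2 = -4/3, [st,s] = E_t/2 = -1/3, [st,t] = G_s/2 = 1/2, [tt,s] = F_t - G_s/2 = 0, [tt,t] = G_t/2 = 0
Gamma^s_ij = (G*[ij,s] - F*[ij,t])/(EG - F^2), Gamma^t_ij = (E*[ij,t] - F*[ij,s])/(EG - F^2)

Answer: Gamma_sss = 32/49, Gamma_sst = -12/49, Gamma_stt = 0, Gamma_tss = -48/49, Gamma_tst = 18/49, Gamma_ttt = 0


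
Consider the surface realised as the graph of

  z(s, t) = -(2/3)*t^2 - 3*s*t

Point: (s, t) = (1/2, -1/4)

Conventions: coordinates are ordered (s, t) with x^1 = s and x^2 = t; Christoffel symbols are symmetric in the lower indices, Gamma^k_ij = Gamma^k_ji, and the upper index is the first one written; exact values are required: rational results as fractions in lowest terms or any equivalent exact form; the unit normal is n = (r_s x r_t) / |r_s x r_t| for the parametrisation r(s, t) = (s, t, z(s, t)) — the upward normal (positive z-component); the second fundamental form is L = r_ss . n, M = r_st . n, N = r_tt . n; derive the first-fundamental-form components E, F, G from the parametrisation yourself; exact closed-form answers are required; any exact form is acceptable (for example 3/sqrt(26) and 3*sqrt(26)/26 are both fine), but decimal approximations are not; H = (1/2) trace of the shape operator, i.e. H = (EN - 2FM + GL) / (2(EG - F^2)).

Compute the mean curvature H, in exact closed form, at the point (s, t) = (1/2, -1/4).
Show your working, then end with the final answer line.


z_s = 3/4, z_t = -7/6, z_ss = 0, z_st = -3, z_tt = -4/3
E = 25/16, F = -7/8, G = 85/36; answer radicand W^2 = 421/144
unnormalised second-form numerators: l = 0, m = -3, n = -4/3; L = l/sqrt(421/144), and similarly M = m/sqrt(W^2), N = n/sqrt(W^2)
H = (E*n - 2*F*m + G*l) / (2*(EG - F^2)*sqrt(W^2)); E*n - 2*F*m + G*l = -22/3, EG - F^2 = 421/144, so H = (-528/421)/sqrt(421/144)

Answer: H = -6336*sqrt(421)/177241


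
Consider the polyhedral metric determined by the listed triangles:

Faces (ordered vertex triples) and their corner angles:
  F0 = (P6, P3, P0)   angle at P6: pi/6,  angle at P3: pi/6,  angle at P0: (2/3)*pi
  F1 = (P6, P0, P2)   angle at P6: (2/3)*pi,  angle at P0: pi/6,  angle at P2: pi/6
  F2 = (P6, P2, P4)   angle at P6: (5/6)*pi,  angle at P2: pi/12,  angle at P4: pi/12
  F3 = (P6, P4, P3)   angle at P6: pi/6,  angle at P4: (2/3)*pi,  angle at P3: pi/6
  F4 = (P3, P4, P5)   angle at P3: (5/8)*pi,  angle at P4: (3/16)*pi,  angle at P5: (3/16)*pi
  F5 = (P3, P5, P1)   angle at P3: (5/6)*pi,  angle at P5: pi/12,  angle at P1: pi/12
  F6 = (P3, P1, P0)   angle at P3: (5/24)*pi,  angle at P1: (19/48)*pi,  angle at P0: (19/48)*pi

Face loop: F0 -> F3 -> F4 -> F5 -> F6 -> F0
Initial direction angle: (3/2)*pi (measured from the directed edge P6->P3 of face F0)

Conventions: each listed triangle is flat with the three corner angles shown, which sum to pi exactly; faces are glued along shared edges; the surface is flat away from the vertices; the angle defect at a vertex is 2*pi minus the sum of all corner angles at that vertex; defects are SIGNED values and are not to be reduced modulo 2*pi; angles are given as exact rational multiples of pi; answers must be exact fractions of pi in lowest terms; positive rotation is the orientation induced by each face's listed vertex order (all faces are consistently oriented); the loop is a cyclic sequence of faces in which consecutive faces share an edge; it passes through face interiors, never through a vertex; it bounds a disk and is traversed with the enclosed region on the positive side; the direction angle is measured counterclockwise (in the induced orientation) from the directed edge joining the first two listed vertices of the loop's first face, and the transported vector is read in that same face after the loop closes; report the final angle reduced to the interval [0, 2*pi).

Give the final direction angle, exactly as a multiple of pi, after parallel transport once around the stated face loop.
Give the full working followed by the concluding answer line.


enclosed vertex P3: corner angles sum to 2*pi, defect = 2*pi - 2*pi = 0
adding the enclosed defects to the starting angle (mod 2*pi, induced orientation) gives the holonomy
final angle = (3/2)*pi + 0 = (3/2)*pi (mod 2*pi)

Answer: final direction angle = (3/2)*pi


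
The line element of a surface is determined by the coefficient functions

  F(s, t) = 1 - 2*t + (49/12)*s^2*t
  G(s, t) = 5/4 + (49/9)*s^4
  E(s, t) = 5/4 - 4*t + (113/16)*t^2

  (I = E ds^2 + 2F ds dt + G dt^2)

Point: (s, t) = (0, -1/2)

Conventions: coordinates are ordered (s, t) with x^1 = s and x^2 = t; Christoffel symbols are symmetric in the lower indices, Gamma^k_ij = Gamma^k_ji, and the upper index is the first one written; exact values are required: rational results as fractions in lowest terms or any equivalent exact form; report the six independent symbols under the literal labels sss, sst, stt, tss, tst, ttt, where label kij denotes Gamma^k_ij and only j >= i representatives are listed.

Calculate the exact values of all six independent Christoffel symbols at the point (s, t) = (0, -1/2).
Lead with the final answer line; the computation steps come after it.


Answer: Gamma_sss = -2832/581, Gamma_sst = -1770/581, Gamma_stt = -640/581, Gamma_tss = 56817/4648, Gamma_tst = 2832/581, Gamma_ttt = 1024/581

E = 321/64, F = 2, G = 5/4 at the point
E_s = 0, E_t = -177/16, F_s = 0, F_t = -2, G_s = 0, G_t = 0
EG - F^2 = 581/256;  g^inv = (256/581) * [[5/4, -2], [-2, 321/64]]
first-kind symbols [ij,l] = (1/2)(d_i g_jl + d_j g_il - d_l g_ij): [ss,s] = E_s/2 = 0, [ss,t] = F_s - E_t/2 = 177/32, [st,s] = E_t/2 = -177/32, [st,t] = G_s/2 = 0, [tt,s] = F_t - G_s/2 = -2, [tt,t] = G_t/2 = 0
Gamma^s_ij = (G*[ij,s] - F*[ij,t])/(EG - F^2), Gamma^t_ij = (E*[ij,t] - F*[ij,s])/(EG - F^2)


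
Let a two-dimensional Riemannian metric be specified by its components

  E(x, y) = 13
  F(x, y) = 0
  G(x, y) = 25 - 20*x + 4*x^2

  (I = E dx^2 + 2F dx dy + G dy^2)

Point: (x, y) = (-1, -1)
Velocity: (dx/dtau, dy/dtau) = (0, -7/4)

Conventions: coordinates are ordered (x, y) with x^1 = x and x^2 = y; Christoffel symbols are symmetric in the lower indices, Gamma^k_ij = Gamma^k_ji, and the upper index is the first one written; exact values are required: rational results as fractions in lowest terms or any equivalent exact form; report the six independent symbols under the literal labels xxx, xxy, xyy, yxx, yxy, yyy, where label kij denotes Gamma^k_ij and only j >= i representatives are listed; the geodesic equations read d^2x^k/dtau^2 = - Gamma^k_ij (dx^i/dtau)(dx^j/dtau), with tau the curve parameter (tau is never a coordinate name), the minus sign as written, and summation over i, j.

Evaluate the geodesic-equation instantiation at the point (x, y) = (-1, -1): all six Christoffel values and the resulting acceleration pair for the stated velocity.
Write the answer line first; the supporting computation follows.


Answer: Gamma_xxx = 0, Gamma_xxy = 0, Gamma_xyy = 14/13, Gamma_yxx = 0, Gamma_yxy = -2/7, Gamma_yyy = 0; accelerations (d^2x/dtau^2, d^2y/dtau^2) = (-343/104, 0)

E = 13, F = 0, G = 49 at the point
E_x = 0, E_y = 0, F_x = 0, F_y = 0, G_x = -28, G_y = 0
EG - F^2 = 637;  g^inv = (1/637) * [[49, 0], [0, 13]]
first-kind symbols [ij,l] = (1/2)(d_i g_jl + d_j g_il - d_l g_ij): [xx,x] = E_x/2 = 0, [xx,y] = F_x - E_y/2 = 0, [xy,x] = E_y/2 = 0, [xy,y] = G_x/2 = -14, [yy,x] = F_y - G_x/2 = 14, [yy,y] = G_y/2 = 0
Gamma^x_ij = (G*[ij,x] - F*[ij,y])/(EG - F^2), Gamma^y_ij = (E*[ij,y] - F*[ij,x])/(EG - F^2)
Gamma_xxx = 0, Gamma_xxy = 0, Gamma_xyy = 14/13, Gamma_yxx = 0, Gamma_yxy = -2/7, Gamma_yyy = 0
d^2x/dtau^2 = -(Gamma_xxx*(0)^2 + 2*Gamma_xxy*(0)*(-7/4) + Gamma_xyy*(-7/4)^2) = -343/104
d^2y/dtau^2 = -(Gamma_yxx*(0)^2 + 2*Gamma_yxy*(0)*(-7/4) + Gamma_yyy*(-7/4)^2) = 0


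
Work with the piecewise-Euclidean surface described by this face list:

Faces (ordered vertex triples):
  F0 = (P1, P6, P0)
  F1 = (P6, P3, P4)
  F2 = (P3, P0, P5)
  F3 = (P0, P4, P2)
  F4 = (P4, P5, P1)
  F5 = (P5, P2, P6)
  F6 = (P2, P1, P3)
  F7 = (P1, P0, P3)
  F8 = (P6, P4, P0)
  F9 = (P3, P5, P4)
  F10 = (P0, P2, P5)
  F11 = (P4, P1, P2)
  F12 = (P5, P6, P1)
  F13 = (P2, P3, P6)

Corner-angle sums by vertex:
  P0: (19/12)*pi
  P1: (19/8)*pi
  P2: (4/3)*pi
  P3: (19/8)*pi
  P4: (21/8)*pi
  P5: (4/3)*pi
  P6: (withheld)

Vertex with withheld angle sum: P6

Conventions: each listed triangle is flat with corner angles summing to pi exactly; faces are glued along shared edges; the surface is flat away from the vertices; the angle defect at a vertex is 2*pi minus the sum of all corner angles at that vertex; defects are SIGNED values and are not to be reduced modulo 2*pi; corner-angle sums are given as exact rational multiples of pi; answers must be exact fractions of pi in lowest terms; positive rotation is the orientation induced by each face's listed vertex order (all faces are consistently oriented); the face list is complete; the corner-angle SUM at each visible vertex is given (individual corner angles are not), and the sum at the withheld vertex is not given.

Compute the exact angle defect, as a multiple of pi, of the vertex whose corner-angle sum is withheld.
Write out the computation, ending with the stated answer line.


V = 7, E = 21, F = 14; chi = V - E + F = 0
Gauss-Bonnet: total defect = 2*pi*chi = 0; visible defects sum to (3/8)*pi

Answer: defect(P6) = (-3/8)*pi


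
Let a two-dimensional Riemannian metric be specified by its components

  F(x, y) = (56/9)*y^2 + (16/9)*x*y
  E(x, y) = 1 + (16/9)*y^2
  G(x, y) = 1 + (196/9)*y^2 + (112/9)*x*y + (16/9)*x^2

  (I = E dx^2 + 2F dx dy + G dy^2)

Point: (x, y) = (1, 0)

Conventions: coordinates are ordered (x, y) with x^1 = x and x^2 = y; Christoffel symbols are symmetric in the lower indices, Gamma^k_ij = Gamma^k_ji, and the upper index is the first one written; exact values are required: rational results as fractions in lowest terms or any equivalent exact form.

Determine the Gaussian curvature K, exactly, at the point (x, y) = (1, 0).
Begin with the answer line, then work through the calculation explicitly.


Answer: K = -144/625

E = 1, F = 0, G = 25/9, EG - F^2 = 25/9 at the point
E_x = 0, E_y = 0, F_x = 0, F_y = 16/9, G_x = 32/9, G_y = 112/9
E_yy = 32/9, F_xy = 16/9, G_xx = 32/9
Brioschi: K = (det M1 - det M2) / (EG - F^2)^2 with the standard first/second-derivative matrices M1, M2.
M1 = [[-E_yy/2 + F_xy - G_xx/2, E_x/2, F_x - E_y/2], [F_y - G_x/2, E, F], [G_y/2, F, G]] = [[-16/9, 0, 0], [0, 1, 0], [56/9, 0, 25/9]]; det M1 = -400/81
M2 = [[0, E_y/2, G_x/2], [E_y/2, E, F], [G_x/2, F, G]] = [[0, 0, 16/9], [0, 1, 0], [16/9, 0, 25/9]]; det M2 = -256/81
det M1 - det M2 = -16/9; K = -16/9 / (25/9)^2 = -144/625


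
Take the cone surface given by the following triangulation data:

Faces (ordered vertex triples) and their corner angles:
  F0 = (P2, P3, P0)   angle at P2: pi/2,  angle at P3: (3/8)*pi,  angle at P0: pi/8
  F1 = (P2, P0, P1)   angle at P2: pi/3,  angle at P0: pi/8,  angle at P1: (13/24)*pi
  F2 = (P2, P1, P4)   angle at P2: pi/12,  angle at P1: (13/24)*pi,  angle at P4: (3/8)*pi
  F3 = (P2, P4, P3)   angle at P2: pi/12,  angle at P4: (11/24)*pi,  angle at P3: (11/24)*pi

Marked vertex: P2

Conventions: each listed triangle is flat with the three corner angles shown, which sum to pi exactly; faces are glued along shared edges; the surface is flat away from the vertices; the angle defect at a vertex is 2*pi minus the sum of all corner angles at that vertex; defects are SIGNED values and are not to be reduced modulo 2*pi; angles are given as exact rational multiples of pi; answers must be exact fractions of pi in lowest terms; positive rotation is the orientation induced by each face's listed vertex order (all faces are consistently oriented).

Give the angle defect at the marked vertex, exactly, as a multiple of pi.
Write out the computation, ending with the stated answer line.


Sum of corner angles at P2: pi
defect = 2*pi - pi

Answer: defect(P2) = pi


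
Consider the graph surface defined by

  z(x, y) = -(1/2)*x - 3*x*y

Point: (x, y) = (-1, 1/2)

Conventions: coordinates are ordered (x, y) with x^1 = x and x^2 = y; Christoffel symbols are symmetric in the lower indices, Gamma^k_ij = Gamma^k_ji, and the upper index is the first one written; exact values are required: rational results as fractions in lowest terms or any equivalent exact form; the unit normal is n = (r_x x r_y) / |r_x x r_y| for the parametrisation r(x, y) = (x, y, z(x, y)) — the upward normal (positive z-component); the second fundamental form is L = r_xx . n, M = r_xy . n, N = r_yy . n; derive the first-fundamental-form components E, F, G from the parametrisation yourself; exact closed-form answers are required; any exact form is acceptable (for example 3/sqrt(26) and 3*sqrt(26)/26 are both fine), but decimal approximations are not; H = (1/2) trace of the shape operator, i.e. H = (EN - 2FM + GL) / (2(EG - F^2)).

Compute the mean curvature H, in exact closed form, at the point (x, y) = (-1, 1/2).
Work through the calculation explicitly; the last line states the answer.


z_x = -2, z_y = 3, z_xx = 0, z_xy = -3, z_yy = 0
E = 5, F = -6, G = 10; answer radicand W^2 = 14
unnormalised second-form numerators: l = 0, m = -3, n = 0; L = l/sqrt(14), and similarly M = m/sqrt(W^2), N = n/sqrt(W^2)
H = (E*n - 2*F*m + G*l) / (2*(EG - F^2)*sqrt(W^2)); E*n - 2*F*m + G*l = -36, EG - F^2 = 14, so H = (-9/7)/sqrt(14)

Answer: H = -9*sqrt(14)/98


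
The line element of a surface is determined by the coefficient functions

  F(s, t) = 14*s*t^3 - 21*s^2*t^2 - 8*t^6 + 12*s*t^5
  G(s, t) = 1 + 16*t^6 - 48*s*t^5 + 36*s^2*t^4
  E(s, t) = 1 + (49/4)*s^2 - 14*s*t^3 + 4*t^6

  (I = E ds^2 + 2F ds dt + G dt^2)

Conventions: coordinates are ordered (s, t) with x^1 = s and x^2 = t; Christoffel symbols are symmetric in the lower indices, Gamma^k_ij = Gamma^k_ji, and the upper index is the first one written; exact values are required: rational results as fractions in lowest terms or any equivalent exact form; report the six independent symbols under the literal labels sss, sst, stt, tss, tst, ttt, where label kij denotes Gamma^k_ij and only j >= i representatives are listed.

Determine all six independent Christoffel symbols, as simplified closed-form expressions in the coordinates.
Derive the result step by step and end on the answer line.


E = 1 + (49/4)*s^2 - 14*s*t^3 + 4*t^6; F = 14*s*t^3 - 21*s^2*t^2 - 8*t^6 + 12*s*t^5; G = 1 + 16*t^6 - 48*s*t^5 + 36*s^2*t^4
Gamma^k_ij = (1/2) g^{kl} (d_i g_jl + d_j g_il - d_l g_ij), with g^inv = (1/(EG-F^2)) [[G, -F], [-F, E]]
first partials: E_s = (49/2)*s - 14*t^3, E_t = -42*s*t^2 + 24*t^5, F_s = 14*t^3 - 42*s*t^2 + 12*t^5, F_t = 42*s*t^2 - 42*s^2*t - 48*t^5 + 60*s*t^4, G_s = -48*t^5 + 72*s*t^4, G_t = 96*t^5 - 240*s*t^4 + 144*s^2*t^3
D = EG - F^2 = 1 + (49/4)*s^2 - 14*s*t^3 + 20*t^6 - 48*s*t^5 + 36*s^2*t^4
expanded: Gamma^s_ss = (G E_s - 2F F_s + F E_t)/(2D), Gamma^s_st = (G E_t - F G_s)/(2D), Gamma^s_tt = (2G F_t - G G_s - F G_t)/(2D), Gamma^t_ss = (2E F_s - E E_t - F E_s)/(2D), Gamma^t_st = (E G_s - F E_t)/(2D), Gamma^t_tt = (E G_t - 2F F_t + F G_s)/(2D); substitute and cancel common factors

Answer: Gamma_sss = (49*s - 28*t^3)/(144*s^2*t^4 + 49*s^2 - 192*s*t^5 - 56*s*t^3 + 80*t^6 + 4), Gamma_sst = (-84*s*t^2 + 48*t^5)/(144*s^2*t^4 + 49*s^2 - 192*s*t^5 - 56*s*t^3 + 80*t^6 + 4), Gamma_stt = (-168*s^2*t + 96*s*t^4 + 168*s*t^2 - 96*t^5)/(144*s^2*t^4 + 49*s^2 - 192*s*t^5 - 56*s*t^3 + 80*t^6 + 4), Gamma_tss = (-84*s*t^2 + 56*t^3)/(144*s^2*t^4 + 49*s^2 - 192*s*t^5 - 56*s*t^3 + 80*t^6 + 4), Gamma_tst = (144*s*t^4 - 96*t^5)/(144*s^2*t^4 + 49*s^2 - 192*s*t^5 - 56*s*t^3 + 80*t^6 + 4), Gamma_ttt = (288*s^2*t^3 - 480*s*t^4 + 192*t^5)/(144*s^2*t^4 + 49*s^2 - 192*s*t^5 - 56*s*t^3 + 80*t^6 + 4)
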